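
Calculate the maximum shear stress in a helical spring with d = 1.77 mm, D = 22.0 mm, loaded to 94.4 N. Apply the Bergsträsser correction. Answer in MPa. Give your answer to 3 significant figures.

Spring index C = D/d = 22.0/1.77 = 12.4294
K_B = (4C+2)/(4C−3) = 51.718/46.718 = 1.1070
τ₀ = 8FD/(πd³) = 8·94.4·22.0/(π·1.77³) = 16614.4/17.421 = 953.71 MPa
τ_max = K·τ₀ = 1.1070 × 953.71 = 1055.8 MPa

1060 MPa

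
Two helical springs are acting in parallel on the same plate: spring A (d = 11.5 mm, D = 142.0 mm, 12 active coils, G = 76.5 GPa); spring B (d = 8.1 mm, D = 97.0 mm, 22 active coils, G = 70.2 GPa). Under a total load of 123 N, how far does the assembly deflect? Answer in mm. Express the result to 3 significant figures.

18.2 mm

k_A = Gd⁴/(8D³N_a) = (76.5×10³)(11.5⁴)/(8·142.0³·12) = 4.8676 N/mm
k_B = Gd⁴/(8D³N_a) = (70.2×10³)(8.1⁴)/(8·97.0³·22) = 1.8813 N/mm
Parallel: k_eq = 4.8676 + 1.8813 = 6.7489 N/mm
δ = F/k_eq = 123/6.7489 = 18.225 mm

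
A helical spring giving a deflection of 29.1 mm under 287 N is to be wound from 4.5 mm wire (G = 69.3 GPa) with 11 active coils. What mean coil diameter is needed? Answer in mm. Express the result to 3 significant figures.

Required rate k = F/δ = 287/29.1 = 9.8625 N/mm
D = (Gd⁴/(8N_a·k))^(1/3) = (69.3×10³·4.5⁴/(8·11·9.8625))^(1/3)
  = (32742.5)^(1/3) = 31.9917 mm

32.0 mm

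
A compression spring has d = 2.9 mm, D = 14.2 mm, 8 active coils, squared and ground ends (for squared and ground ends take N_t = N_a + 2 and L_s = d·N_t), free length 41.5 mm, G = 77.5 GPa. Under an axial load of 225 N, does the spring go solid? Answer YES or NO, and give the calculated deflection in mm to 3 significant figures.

NO, δ = 7.52 mm

k = Gd⁴/(8D³N_a) = (77.5×10³)(2.9⁴)/(8·14.2³·8) = 29.912 N/mm
N_t = 10; L_s = 2.9·10 = 29 mm; δ_solid = L₀ − L_s = 41.5 − 29 = 12.5 mm
δ = F/k = 225/29.912 = 7.522 mm
δ < δ_solid → spring does not go solid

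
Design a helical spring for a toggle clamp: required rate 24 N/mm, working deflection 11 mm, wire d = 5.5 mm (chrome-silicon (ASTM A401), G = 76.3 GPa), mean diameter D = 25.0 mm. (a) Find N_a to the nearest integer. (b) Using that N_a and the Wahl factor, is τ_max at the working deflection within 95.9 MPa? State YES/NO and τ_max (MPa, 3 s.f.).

(a) 23 coils; (b) NO, τ_max = 138 MPa

N_a = Gd⁴/(8D³k) = (76.3×10³)(5.5⁴)/(8·25.0³·24) = 23.27 → N_a = 23
Actual rate k = Gd⁴/(8D³·23) = 24.285 N/mm
Working load F = kδ = 24.285·11 = 267.13 N
C = 25.0/5.5 = 4.5455; K_W = (4C−1)/(4C−4)+0.615/C = 1.3468
τ_max = K_W·8FD/(πd³) = 1.3468·102.22 = 137.67 MPa
τ_max > 95.9 MPa → exceeds allowable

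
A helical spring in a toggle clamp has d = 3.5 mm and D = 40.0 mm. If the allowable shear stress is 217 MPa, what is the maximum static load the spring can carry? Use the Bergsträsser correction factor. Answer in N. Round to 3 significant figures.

81.8 N

C = D/d = 40.0/3.5 = 11.4286
K_B = (4C+2)/(4C−3) = 47.714/42.714 = 1.1171
τ_max = K·8FD/(πd³) → F_max = τ_allow·πd³/(8DK)
F_max = 217·π·3.5³/(8·40.0·1.1171) = 29229/357.46 = 81.769 N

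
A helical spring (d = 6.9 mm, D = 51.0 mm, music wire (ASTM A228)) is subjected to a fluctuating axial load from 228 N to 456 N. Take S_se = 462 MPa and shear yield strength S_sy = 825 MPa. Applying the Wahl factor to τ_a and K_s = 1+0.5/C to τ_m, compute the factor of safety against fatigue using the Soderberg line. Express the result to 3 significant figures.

C = D/d = 51.0/6.9 = 7.3913; K_W = (4C−1)/(4C−4)+0.615/C = 1.2006; K_s = 1+0.5/C = 1.0676
F_a = (F_max−F_min)/2 = 114 N; F_m = (F_max+F_min)/2 = 342 N
τ_a = K_W·8F_aD/(πd³) = 1.2006 × 45.068 = 54.106 MPa
τ_m = K_s·8F_mD/(πd³) = 1.0676 × 135.2 = 144.35 MPa
Soderberg: 1/n_f = τ_a/S_se + τ_m/S_sy = 54.106/462 + 144.35/825 = 0.11711 + 0.17497 = 0.29208
n_f = 1/0.29208 = 3.424

3.42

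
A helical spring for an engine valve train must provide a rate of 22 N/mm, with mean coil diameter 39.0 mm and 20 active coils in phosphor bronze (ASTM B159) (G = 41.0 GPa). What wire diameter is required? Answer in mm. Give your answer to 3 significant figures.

8.45 mm

d = (8D³N_a·k / G)^(1/4) = (8·39.0³·20·22 / (41.0×10³))^0.25
  = (5092.8)^0.25 = 8.4477 mm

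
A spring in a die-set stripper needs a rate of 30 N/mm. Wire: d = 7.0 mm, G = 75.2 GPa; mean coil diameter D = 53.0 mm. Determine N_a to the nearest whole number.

5

N_a = Gd⁴/(8D³k) = (75.2×10³ × 7.0⁴)/(8 × 53.0³ × 30)
    = 1.80555e+08 / 3.57305e+07 = 5.053 → 5 coils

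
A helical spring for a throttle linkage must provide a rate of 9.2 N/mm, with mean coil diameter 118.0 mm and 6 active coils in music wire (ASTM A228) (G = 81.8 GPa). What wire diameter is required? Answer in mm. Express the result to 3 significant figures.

d = (8D³N_a·k / G)^(1/4) = (8·118.0³·6·9.2 / (81.8×10³))^0.25
  = (8870)^0.25 = 9.7047 mm

9.70 mm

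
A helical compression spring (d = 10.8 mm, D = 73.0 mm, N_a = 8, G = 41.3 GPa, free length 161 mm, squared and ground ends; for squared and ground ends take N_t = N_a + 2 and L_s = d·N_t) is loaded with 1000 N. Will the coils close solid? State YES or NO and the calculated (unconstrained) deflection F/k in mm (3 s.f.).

k = Gd⁴/(8D³N_a) = (41.3×10³)(10.8⁴)/(8·73.0³·8) = 22.568 N/mm
N_t = 10; L_s = 10.8·10 = 108 mm; δ_solid = L₀ − L_s = 161 − 108 = 53 mm
δ = F/k = 1000/22.568 = 44.31 mm
δ < δ_solid → spring does not go solid

NO, δ = 44.3 mm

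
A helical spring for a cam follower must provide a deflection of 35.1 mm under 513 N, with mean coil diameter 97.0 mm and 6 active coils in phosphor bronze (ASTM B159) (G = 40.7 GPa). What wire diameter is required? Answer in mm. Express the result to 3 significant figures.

Required rate k = F/δ = 513/35.1 = 14.615 N/mm
d = (8D³N_a·k / G)^(1/4) = (8·97.0³·6·14.615 / (40.7×10³))^0.25
  = (15732)^0.25 = 11.1994 mm

11.2 mm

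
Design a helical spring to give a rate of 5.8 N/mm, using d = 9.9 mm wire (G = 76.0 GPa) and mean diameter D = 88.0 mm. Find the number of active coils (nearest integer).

23

N_a = Gd⁴/(8D³k) = (76.0×10³ × 9.9⁴)/(8 × 88.0³ × 5.8)
    = 7.30053e+08 / 3.16203e+07 = 23.09 → 23 coils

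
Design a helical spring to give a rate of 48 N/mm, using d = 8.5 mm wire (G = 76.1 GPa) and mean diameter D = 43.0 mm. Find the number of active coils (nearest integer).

N_a = Gd⁴/(8D³k) = (76.1×10³ × 8.5⁴)/(8 × 43.0³ × 48)
    = 3.97247e+08 / 3.05307e+07 = 13.01 → 13 coils

13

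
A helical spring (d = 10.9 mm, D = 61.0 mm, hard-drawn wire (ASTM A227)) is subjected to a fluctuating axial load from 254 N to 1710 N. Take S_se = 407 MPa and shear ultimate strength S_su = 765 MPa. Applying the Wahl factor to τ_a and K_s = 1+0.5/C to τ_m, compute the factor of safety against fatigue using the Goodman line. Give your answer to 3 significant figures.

2.27

C = D/d = 61.0/10.9 = 5.5963; K_W = (4C−1)/(4C−4)+0.615/C = 1.2731; K_s = 1+0.5/C = 1.0893
F_a = (F_max−F_min)/2 = 728 N; F_m = (F_max+F_min)/2 = 982 N
τ_a = K_W·8F_aD/(πd³) = 1.2731 × 87.322 = 111.17 MPa
τ_m = K_s·8F_mD/(πd³) = 1.0893 × 117.79 = 128.31 MPa
Goodman: 1/n_f = τ_a/S_se + τ_m/S_su = 111.17/407 + 128.31/765 = 0.27314 + 0.16773 = 0.44086
n_f = 1/0.44086 = 2.268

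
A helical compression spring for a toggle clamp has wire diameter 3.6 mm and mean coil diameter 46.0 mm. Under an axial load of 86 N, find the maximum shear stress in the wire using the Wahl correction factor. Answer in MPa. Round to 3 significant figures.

240 MPa

Spring index C = D/d = 46.0/3.6 = 12.7778
K_W = (4C−1)/(4C−4) + 0.615/C = 50.111/47.111 + 0.0481 = 1.1118
τ₀ = 8FD/(πd³) = 8·86·46.0/(π·3.6³) = 31648/146.57 = 215.92 MPa
τ_max = K·τ₀ = 1.1118 × 215.92 = 240.06 MPa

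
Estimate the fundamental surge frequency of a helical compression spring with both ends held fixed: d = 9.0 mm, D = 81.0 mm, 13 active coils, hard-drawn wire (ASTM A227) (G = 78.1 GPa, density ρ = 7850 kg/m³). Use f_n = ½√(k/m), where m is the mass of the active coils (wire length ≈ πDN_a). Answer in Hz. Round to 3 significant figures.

k = Gd⁴/(8D³N_a) = (78.1×10³)(9.0⁴)/(8·81.0³·13) = 9.2711 N/mm = 9271.1 N/m
Wire length L = πDN_a = π·81.0·13 = 3308.1 mm
m = ρ·(πd²/4)·L = 7850 × 63.617×10⁻⁶ m² × 3.3081 m = 1.652 kg
f_n = ½√(k/m) = 0.5·√(9271.1/1.652) = 0.5·√(5611.9) = 37.456 Hz

37.5 Hz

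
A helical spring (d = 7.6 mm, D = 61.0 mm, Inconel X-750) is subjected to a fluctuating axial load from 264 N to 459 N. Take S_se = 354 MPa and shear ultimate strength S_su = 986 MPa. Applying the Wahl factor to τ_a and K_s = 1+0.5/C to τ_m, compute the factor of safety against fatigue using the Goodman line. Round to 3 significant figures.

C = D/d = 61.0/7.6 = 8.0263; K_W = (4C−1)/(4C−4)+0.615/C = 1.1834; K_s = 1+0.5/C = 1.0623
F_a = (F_max−F_min)/2 = 97.5 N; F_m = (F_max+F_min)/2 = 361.5 N
τ_a = K_W·8F_aD/(πd³) = 1.1834 × 34.501 = 40.827 MPa
τ_m = K_s·8F_mD/(πd³) = 1.0623 × 127.92 = 135.89 MPa
Goodman: 1/n_f = τ_a/S_se + τ_m/S_su = 40.827/354 + 135.89/986 = 0.11533 + 0.13782 = 0.25315
n_f = 1/0.25315 = 3.95

3.95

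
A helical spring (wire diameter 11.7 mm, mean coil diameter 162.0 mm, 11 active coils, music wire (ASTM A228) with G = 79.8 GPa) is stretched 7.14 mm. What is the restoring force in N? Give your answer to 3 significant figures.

k = Gd⁴/(8D³N_a) = (79.8×10³)(11.7⁴)/(8·162.0³·11) = 3.9969 N/mm
F = k·δ = 3.9969 × 7.14 = 28.538 N

28.5 N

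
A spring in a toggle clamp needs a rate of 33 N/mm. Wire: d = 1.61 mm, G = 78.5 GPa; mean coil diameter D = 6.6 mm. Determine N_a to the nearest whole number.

7

N_a = Gd⁴/(8D³k) = (78.5×10³ × 1.61⁴)/(8 × 6.6³ × 33)
    = 527440 / 75898.9 = 6.949 → 7 coils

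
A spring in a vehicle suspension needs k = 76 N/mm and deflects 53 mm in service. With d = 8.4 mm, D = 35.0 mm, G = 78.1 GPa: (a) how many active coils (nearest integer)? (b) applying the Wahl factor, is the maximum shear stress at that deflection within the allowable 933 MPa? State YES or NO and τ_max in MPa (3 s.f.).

N_a = Gd⁴/(8D³k) = (78.1×10³)(8.4⁴)/(8·35.0³·76) = 14.92 → N_a = 15
Actual rate k = Gd⁴/(8D³·15) = 75.576 N/mm
Working load F = kδ = 75.576·53 = 4005.5 N
C = 35.0/8.4 = 4.1667; K_W = (4C−1)/(4C−4)+0.615/C = 1.3844
τ_max = K_W·8FD/(πd³) = 1.3844·602.32 = 833.88 MPa
τ_max ≤ 933 MPa → acceptable

(a) 15 coils; (b) YES, τ_max = 834 MPa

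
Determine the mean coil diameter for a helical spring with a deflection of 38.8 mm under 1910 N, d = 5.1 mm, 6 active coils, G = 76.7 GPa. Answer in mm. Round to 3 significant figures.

Required rate k = F/δ = 1910/38.8 = 49.227 N/mm
D = (Gd⁴/(8N_a·k))^(1/3) = (76.7×10³·5.1⁴/(8·6·49.227))^(1/3)
  = (21960)^(1/3) = 28.0034 mm

28.0 mm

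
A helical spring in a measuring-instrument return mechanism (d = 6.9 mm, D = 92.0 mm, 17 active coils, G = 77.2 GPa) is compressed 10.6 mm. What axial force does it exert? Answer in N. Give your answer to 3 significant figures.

k = Gd⁴/(8D³N_a) = (77.2×10³)(6.9⁴)/(8·92.0³·17) = 1.6524 N/mm
F = k·δ = 1.6524 × 10.6 = 17.515 N

17.5 N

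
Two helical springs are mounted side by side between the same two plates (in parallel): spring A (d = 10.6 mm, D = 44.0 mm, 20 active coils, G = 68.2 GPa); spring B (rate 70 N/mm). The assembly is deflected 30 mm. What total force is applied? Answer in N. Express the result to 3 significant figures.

4000 N

k_A = Gd⁴/(8D³N_a) = (68.2×10³)(10.6⁴)/(8·44.0³·20) = 63.173 N/mm
Parallel: k_eq = 63.173 + 70 = 133.17 N/mm
F = k_eq·δ = 133.17·30 = 3995.2 N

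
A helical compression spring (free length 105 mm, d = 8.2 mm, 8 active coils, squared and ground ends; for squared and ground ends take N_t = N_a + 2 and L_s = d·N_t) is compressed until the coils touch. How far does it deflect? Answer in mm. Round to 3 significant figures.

N_t = 10; L_s = 8.2·10 = 82 mm
δ_solid = L₀ − L_s = 105 − 82 = 23 mm

23.0 mm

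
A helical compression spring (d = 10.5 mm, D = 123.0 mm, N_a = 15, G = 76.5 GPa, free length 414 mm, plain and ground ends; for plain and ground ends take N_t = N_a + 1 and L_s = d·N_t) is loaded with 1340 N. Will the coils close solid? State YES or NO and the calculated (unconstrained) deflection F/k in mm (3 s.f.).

k = Gd⁴/(8D³N_a) = (76.5×10³)(10.5⁴)/(8·123.0³·15) = 4.1641 N/mm
N_t = 16; L_s = 10.5·16 = 168 mm; δ_solid = L₀ − L_s = 414 − 168 = 246 mm
δ = F/k = 1340/4.1641 = 321.8 mm
δ ≥ δ_solid → spring goes solid

YES, δ = 322 mm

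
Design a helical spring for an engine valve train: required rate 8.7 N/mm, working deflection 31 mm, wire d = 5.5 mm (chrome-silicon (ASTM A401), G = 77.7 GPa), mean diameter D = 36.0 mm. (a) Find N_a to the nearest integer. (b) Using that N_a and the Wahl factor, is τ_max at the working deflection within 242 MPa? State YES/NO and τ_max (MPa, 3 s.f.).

(a) 22 coils; (b) YES, τ_max = 182 MPa

N_a = Gd⁴/(8D³k) = (77.7×10³)(5.5⁴)/(8·36.0³·8.7) = 21.9 → N_a = 22
Actual rate k = Gd⁴/(8D³·22) = 8.6587 N/mm
Working load F = kδ = 8.6587·31 = 268.42 N
C = 36.0/5.5 = 6.5455; K_W = (4C−1)/(4C−4)+0.615/C = 1.2292
τ_max = K_W·8FD/(πd³) = 1.2292·147.9 = 181.8 MPa
τ_max ≤ 242 MPa → acceptable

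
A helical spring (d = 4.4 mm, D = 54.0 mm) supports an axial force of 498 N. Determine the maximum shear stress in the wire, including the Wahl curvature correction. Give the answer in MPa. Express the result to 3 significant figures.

Spring index C = D/d = 54.0/4.4 = 12.2727
K_W = (4C−1)/(4C−4) + 0.615/C = 48.091/45.091 + 0.0501 = 1.1166
τ₀ = 8FD/(πd³) = 8·498·54.0/(π·4.4³) = 215136/267.61 = 803.91 MPa
τ_max = K·τ₀ = 1.1166 × 803.91 = 897.68 MPa

898 MPa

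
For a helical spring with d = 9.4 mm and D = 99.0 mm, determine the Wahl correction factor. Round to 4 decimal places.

C = D/d = 99.0/9.4 = 10.5319
K_W = (4C−1)/(4C−4) + 0.615/C = 41.128/38.128 + 0.0584 = 1.1371

1.1371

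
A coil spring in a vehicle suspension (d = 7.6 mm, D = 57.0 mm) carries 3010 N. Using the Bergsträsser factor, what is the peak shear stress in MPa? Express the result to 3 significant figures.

1180 MPa

Spring index C = D/d = 57.0/7.6 = 7.5000
K_B = (4C+2)/(4C−3) = 32.000/27.000 = 1.1852
τ₀ = 8FD/(πd³) = 8·3010·57.0/(π·7.6³) = 1.37256e+06/1379.1 = 995.27 MPa
τ_max = K·τ₀ = 1.1852 × 995.27 = 1179.6 MPa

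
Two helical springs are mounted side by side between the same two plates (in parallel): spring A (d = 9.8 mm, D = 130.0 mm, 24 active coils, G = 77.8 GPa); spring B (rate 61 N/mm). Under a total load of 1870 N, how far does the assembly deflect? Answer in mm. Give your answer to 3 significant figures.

k_A = Gd⁴/(8D³N_a) = (77.8×10³)(9.8⁴)/(8·130.0³·24) = 1.7012 N/mm
Parallel: k_eq = 1.7012 + 61 = 62.701 N/mm
δ = F/k_eq = 1870/62.701 = 29.824 mm

29.8 mm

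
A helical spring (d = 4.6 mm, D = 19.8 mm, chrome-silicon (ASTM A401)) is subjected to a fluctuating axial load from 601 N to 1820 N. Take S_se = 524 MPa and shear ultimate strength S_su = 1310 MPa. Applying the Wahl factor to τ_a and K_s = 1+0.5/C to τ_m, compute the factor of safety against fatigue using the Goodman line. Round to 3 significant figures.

0.735

C = D/d = 19.8/4.6 = 4.3043; K_W = (4C−1)/(4C−4)+0.615/C = 1.3699; K_s = 1+0.5/C = 1.1162
F_a = (F_max−F_min)/2 = 609.5 N; F_m = (F_max+F_min)/2 = 1210.5 N
τ_a = K_W·8F_aD/(πd³) = 1.3699 × 315.72 = 432.49 MPa
τ_m = K_s·8F_mD/(πd³) = 1.1162 × 627.04 = 699.88 MPa
Goodman: 1/n_f = τ_a/S_se + τ_m/S_su = 432.49/524 + 699.88/1310 = 0.82537 + 0.53426 = 1.3596
n_f = 1/1.3596 = 0.7355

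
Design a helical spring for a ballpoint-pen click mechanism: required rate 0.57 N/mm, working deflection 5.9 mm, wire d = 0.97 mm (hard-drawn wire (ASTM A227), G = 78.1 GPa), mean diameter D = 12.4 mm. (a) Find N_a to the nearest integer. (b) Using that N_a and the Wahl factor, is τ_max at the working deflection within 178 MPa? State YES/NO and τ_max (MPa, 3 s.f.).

(a) 8 coils; (b) YES, τ_max = 129 MPa

N_a = Gd⁴/(8D³k) = (78.1×10³)(0.97⁴)/(8·12.4³·0.57) = 7.953 → N_a = 8
Actual rate k = Gd⁴/(8D³·8) = 0.56662 N/mm
Working load F = kδ = 0.56662·5.9 = 3.3431 N
C = 12.4/0.97 = 12.7835; K_W = (4C−1)/(4C−4)+0.615/C = 1.1118
τ_max = K_W·8FD/(πd³) = 1.1118·115.66 = 128.59 MPa
τ_max ≤ 178 MPa → acceptable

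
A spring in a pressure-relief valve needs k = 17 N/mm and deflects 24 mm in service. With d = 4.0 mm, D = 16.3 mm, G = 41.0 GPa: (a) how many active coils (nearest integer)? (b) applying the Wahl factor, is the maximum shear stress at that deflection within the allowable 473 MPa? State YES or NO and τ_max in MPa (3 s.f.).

(a) 18 coils; (b) YES, τ_max = 365 MPa

N_a = Gd⁴/(8D³k) = (41.0×10³)(4.0⁴)/(8·16.3³·17) = 17.82 → N_a = 18
Actual rate k = Gd⁴/(8D³·18) = 16.831 N/mm
Working load F = kδ = 16.831·24 = 403.93 N
C = 16.3/4.0 = 4.0750; K_W = (4C−1)/(4C−4)+0.615/C = 1.3948
τ_max = K_W·8FD/(πd³) = 1.3948·261.97 = 365.41 MPa
τ_max ≤ 473 MPa → acceptable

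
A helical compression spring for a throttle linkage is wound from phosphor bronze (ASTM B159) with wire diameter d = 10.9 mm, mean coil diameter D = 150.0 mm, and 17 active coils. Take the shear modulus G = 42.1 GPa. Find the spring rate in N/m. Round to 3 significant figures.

1290 N/m

k = Gd⁴/(8D³N_a) = (42.1×10³ × 10.9⁴) / (8 × 150.0³ × 17)
  = 5.94276e+08 / 4.59e+08 = 1.2947 N/mm = 1294.7 N/m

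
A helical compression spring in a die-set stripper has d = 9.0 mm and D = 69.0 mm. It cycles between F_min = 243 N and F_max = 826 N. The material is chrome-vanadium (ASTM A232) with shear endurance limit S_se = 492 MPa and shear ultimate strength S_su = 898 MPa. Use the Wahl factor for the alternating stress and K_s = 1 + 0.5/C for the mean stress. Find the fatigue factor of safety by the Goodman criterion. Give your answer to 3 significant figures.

3.09

C = D/d = 69.0/9.0 = 7.6667; K_W = (4C−1)/(4C−4)+0.615/C = 1.1927; K_s = 1+0.5/C = 1.0652
F_a = (F_max−F_min)/2 = 291.5 N; F_m = (F_max+F_min)/2 = 534.5 N
τ_a = K_W·8F_aD/(πd³) = 1.1927 × 70.259 = 83.799 MPa
τ_m = K_s·8F_mD/(πd³) = 1.0652 × 128.83 = 137.23 MPa
Goodman: 1/n_f = τ_a/S_se + τ_m/S_su = 83.799/492 + 137.23/898 = 0.17032 + 0.15282 = 0.32314
n_f = 1/0.32314 = 3.095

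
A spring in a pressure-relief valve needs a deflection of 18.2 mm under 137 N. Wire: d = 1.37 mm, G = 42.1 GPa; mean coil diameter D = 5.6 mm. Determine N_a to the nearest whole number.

Required rate k = F/δ = 137/18.2 = 7.5275 N/mm
N_a = Gd⁴/(8D³k) = (42.1×10³ × 1.37⁴)/(8 × 5.6³ × 7.5275)
    = 148308 / 10575.6 = 14.02 → 14 coils

14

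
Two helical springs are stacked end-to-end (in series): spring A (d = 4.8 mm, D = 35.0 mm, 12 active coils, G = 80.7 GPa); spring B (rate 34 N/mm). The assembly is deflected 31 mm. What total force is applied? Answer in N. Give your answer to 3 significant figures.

247 N

k_A = Gd⁴/(8D³N_a) = (80.7×10³)(4.8⁴)/(8·35.0³·12) = 10.408 N/mm
Series: 1/k_eq = 1/10.408 + 1/34 = 0.12549; k_eq = 7.9686 N/mm
F = k_eq·δ = 7.9686·31 = 247.03 N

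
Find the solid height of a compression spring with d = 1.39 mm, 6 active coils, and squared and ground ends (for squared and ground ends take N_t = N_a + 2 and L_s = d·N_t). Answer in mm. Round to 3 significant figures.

squared and ground ends: N_t = N_a + 2 = 6 + 2 = 8
L_s = d·N_t = 1.39 × 8 = 11.12 mm

11.1 mm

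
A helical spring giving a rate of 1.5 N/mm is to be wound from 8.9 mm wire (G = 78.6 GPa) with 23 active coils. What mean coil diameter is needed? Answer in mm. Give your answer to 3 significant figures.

D = (Gd⁴/(8N_a·k))^(1/3) = (78.6×10³·8.9⁴/(8·23·1.5))^(1/3)
  = (1.78679e+06)^(1/3) = 121.3457 mm

121 mm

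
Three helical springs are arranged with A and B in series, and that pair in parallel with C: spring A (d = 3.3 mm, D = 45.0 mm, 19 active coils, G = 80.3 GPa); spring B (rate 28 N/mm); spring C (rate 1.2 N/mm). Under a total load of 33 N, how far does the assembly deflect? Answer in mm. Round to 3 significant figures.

17.6 mm

k_A = Gd⁴/(8D³N_a) = (80.3×10³)(3.3⁴)/(8·45.0³·19) = 0.68753 N/mm
Springs A,B series: k_AB = 1/(1/0.68753+1/28) = 0.67105 N/mm; parallel with C: k_eq = 0.67105+1.2 = 1.8711 N/mm
δ = F/k_eq = 33/1.8711 = 17.637 mm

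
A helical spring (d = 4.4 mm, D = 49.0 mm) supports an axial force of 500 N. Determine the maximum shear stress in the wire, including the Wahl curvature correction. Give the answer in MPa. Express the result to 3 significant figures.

Spring index C = D/d = 49.0/4.4 = 11.1364
K_W = (4C−1)/(4C−4) + 0.615/C = 43.545/40.545 + 0.0552 = 1.1292
τ₀ = 8FD/(πd³) = 8·500·49.0/(π·4.4³) = 196000/267.61 = 732.4 MPa
τ_max = K·τ₀ = 1.1292 × 732.4 = 827.04 MPa

827 MPa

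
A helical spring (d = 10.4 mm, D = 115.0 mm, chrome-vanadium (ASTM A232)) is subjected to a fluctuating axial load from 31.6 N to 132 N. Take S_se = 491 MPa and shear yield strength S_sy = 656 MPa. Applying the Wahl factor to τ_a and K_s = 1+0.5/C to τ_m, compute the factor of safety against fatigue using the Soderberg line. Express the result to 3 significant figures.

15.6

C = D/d = 115.0/10.4 = 11.0577; K_W = (4C−1)/(4C−4)+0.615/C = 1.1302; K_s = 1+0.5/C = 1.0452
F_a = (F_max−F_min)/2 = 50.2 N; F_m = (F_max+F_min)/2 = 81.8 N
τ_a = K_W·8F_aD/(πd³) = 1.1302 × 13.069 = 14.77 MPa
τ_m = K_s·8F_mD/(πd³) = 1.0452 × 21.296 = 22.259 MPa
Soderberg: 1/n_f = τ_a/S_se + τ_m/S_sy = 14.77/491 + 22.259/656 = 0.03008 + 0.03393 = 0.064013
n_f = 1/0.064013 = 15.62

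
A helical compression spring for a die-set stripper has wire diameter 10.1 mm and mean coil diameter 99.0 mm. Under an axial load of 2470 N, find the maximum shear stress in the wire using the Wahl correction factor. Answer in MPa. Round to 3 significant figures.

Spring index C = D/d = 99.0/10.1 = 9.8020
K_W = (4C−1)/(4C−4) + 0.615/C = 38.208/35.208 + 0.0627 = 1.1480
τ₀ = 8FD/(πd³) = 8·2470·99.0/(π·10.1³) = 1.95624e+06/3236.8 = 604.38 MPa
τ_max = K·τ₀ = 1.1480 × 604.38 = 693.8 MPa

694 MPa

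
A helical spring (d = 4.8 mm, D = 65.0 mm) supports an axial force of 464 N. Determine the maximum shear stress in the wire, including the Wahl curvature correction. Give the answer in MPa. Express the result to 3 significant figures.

768 MPa

Spring index C = D/d = 65.0/4.8 = 13.5417
K_W = (4C−1)/(4C−4) + 0.615/C = 53.167/50.167 + 0.0454 = 1.1052
τ₀ = 8FD/(πd³) = 8·464·65.0/(π·4.8³) = 241280/347.44 = 694.46 MPa
τ_max = K·τ₀ = 1.1052 × 694.46 = 767.53 MPa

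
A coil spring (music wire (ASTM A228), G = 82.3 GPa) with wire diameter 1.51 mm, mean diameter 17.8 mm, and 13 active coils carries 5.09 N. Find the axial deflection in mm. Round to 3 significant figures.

6.98 mm

k = Gd⁴/(8D³N_a) = (82.3×10³)(1.51⁴)/(8·17.8³·13) = 0.72948 N/mm
δ = F/k = 5.09 / 0.72948 = 6.9776 mm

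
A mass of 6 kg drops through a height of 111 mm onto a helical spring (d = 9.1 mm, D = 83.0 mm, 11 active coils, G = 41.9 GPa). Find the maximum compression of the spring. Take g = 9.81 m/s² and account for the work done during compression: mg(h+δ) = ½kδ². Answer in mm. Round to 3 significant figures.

59.2 mm

k = Gd⁴/(8D³N_a) = (41.9×10³)(9.1⁴)/(8·83.0³·11) = 5.7103 N/mm
W = mg = 6 × 9.81 = 58.86 N
½kδ² − Wδ − Wh = 0 → δ = (W + √(W² + 2kWh))/k
δ = (58.86 + √(3464.5 + 74616.7))/5.7103 = (58.86 + 279.43)/5.7103 = 59.242 mm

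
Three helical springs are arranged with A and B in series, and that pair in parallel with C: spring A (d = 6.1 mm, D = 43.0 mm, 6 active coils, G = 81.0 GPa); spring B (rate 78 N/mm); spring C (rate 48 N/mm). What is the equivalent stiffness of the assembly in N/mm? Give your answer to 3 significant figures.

69.3 N/mm

k_A = Gd⁴/(8D³N_a) = (81.0×10³)(6.1⁴)/(8·43.0³·6) = 29.387 N/mm
Springs A,B series: k_AB = 1/(1/29.387+1/78) = 21.345 N/mm; parallel with C: k_eq = 21.345+48 = 69.345 N/mm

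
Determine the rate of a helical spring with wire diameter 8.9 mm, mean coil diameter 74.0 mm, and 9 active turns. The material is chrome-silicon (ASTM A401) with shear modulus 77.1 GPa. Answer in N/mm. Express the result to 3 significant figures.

k = Gd⁴/(8D³N_a) = (77.1×10³ × 8.9⁴) / (8 × 74.0³ × 9)
  = 4.83743e+08 / 2.91761e+07 = 16.58 N/mm

16.6 N/mm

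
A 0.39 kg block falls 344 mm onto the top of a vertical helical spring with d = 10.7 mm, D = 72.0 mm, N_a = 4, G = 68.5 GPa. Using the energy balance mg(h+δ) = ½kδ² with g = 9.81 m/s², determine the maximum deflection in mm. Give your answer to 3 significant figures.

k = Gd⁴/(8D³N_a) = (68.5×10³)(10.7⁴)/(8·72.0³·4) = 75.176 N/mm
W = mg = 0.39 × 9.81 = 3.8259 N
½kδ² − Wδ − Wh = 0 → δ = (W + √(W² + 2kWh))/k
δ = (3.8259 + √(14.638 + 197879))/75.176 = (3.8259 + 444.85)/75.176 = 5.9684 mm

5.97 mm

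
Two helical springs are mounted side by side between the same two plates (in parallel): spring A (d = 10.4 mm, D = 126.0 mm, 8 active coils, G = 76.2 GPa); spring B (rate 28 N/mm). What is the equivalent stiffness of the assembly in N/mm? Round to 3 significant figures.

k_A = Gd⁴/(8D³N_a) = (76.2×10³)(10.4⁴)/(8·126.0³·8) = 6.963 N/mm
Parallel: k_eq = 6.963 + 28 = 34.963 N/mm

35.0 N/mm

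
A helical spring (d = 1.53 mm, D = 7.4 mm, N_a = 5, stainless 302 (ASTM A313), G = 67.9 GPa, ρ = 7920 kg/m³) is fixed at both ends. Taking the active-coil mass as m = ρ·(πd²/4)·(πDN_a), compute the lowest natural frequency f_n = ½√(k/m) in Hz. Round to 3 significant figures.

1840 Hz

k = Gd⁴/(8D³N_a) = (67.9×10³)(1.53⁴)/(8·7.4³·5) = 22.955 N/mm = 22955 N/m
Wire length L = πDN_a = π·7.4·5 = 116.24 mm
m = ρ·(πd²/4)·L = 7920 × 1.8385×10⁻⁶ m² × 0.11624 m = 0.0016926 kg
f_n = ½√(k/m) = 0.5·√(22955/0.0016926) = 0.5·√(1.3562e+07) = 1841.3 Hz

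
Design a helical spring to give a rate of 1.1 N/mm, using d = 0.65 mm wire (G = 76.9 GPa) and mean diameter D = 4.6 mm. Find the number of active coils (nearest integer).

N_a = Gd⁴/(8D³k) = (76.9×10³ × 0.65⁴)/(8 × 4.6³ × 1.1)
    = 13727.1 / 856.557 = 16.03 → 16 coils

16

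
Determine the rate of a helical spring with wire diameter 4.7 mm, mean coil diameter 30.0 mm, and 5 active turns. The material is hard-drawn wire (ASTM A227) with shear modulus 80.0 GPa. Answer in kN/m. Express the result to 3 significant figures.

36.1 kN/m

k = Gd⁴/(8D³N_a) = (80.0×10³ × 4.7⁴) / (8 × 30.0³ × 5)
  = 3.90374e+07 / 1.08e+06 = 36.146 N/mm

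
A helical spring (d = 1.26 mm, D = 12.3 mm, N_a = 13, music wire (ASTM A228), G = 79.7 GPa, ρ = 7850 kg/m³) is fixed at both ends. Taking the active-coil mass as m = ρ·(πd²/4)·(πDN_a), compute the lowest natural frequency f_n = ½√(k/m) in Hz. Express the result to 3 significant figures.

230 Hz

k = Gd⁴/(8D³N_a) = (79.7×10³)(1.26⁴)/(8·12.3³·13) = 1.038 N/mm = 1038 N/m
Wire length L = πDN_a = π·12.3·13 = 502.34 mm
m = ρ·(πd²/4)·L = 7850 × 1.2469×10⁻⁶ m² × 0.50234 m = 0.004917 kg
f_n = ½√(k/m) = 0.5·√(1038/0.004917) = 0.5·√(2.111e+05) = 229.73 Hz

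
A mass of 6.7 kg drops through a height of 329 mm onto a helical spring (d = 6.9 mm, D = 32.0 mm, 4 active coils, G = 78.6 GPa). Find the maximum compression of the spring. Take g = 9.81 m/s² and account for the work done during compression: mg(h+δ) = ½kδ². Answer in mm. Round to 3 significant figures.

16.3 mm

k = Gd⁴/(8D³N_a) = (78.6×10³)(6.9⁴)/(8·32.0³·4) = 169.91 N/mm
W = mg = 6.7 × 9.81 = 65.727 N
½kδ² − Wδ − Wh = 0 → δ = (W + √(W² + 2kWh))/k
δ = (65.727 + √(4320 + 7.34833e+06))/169.91 = (65.727 + 2711.6)/169.91 = 16.346 mm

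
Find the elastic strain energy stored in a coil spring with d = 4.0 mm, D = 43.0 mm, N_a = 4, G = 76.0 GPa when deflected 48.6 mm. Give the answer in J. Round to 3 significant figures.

k = Gd⁴/(8D³N_a) = (76.0×10³)(4.0⁴)/(8·43.0³·4) = 7.6471 N/mm
U = ½kδ² = 0.5 × 7.6471 × 48.6² = 9031.1 N·mm = 9.0311 J

9.03 J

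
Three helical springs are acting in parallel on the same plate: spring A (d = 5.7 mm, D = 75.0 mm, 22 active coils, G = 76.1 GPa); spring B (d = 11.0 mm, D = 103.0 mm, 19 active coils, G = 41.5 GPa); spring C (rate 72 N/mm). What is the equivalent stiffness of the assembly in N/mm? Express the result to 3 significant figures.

k_A = Gd⁴/(8D³N_a) = (76.1×10³)(5.7⁴)/(8·75.0³·22) = 1.0819 N/mm
k_B = Gd⁴/(8D³N_a) = (41.5×10³)(11.0⁴)/(8·103.0³·19) = 3.6582 N/mm
Parallel: k_eq = 1.0819 + 3.6582 + 72 = 76.74 N/mm

76.7 N/mm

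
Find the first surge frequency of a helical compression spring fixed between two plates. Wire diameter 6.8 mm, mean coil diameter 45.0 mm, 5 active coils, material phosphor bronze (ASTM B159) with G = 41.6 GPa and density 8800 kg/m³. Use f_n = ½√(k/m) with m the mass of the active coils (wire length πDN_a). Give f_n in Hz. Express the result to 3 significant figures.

k = Gd⁴/(8D³N_a) = (41.6×10³)(6.8⁴)/(8·45.0³·5) = 24.402 N/mm = 24402 N/m
Wire length L = πDN_a = π·45.0·5 = 706.86 mm
m = ρ·(πd²/4)·L = 8800 × 36.317×10⁻⁶ m² × 0.70686 m = 0.2259 kg
f_n = ½√(k/m) = 0.5·√(24402/0.2259) = 0.5·√(1.0802e+05) = 164.33 Hz

164 Hz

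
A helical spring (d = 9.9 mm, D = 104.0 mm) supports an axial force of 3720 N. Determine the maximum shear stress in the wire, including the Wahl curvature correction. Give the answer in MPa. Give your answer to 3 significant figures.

Spring index C = D/d = 104.0/9.9 = 10.5051
K_W = (4C−1)/(4C−4) + 0.615/C = 41.020/38.020 + 0.0585 = 1.1374
τ₀ = 8FD/(πd³) = 8·3720·104.0/(π·9.9³) = 3.09504e+06/3048.3 = 1015.3 MPa
τ_max = K·τ₀ = 1.1374 × 1015.3 = 1154.9 MPa

1150 MPa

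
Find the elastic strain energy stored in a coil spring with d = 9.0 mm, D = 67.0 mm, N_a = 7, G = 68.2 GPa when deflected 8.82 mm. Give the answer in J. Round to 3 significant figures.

k = Gd⁴/(8D³N_a) = (68.2×10³)(9.0⁴)/(8·67.0³·7) = 26.567 N/mm
U = ½kδ² = 0.5 × 26.567 × 8.82² = 1033.4 N·mm = 1.0334 J

1.03 J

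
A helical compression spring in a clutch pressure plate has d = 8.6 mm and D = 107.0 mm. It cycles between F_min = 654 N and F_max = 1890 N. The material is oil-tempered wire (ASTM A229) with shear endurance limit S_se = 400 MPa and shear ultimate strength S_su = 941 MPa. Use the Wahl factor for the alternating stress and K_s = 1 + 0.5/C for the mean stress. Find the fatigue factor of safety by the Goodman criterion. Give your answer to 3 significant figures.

C = D/d = 107.0/8.6 = 12.4419; K_W = (4C−1)/(4C−4)+0.615/C = 1.1150; K_s = 1+0.5/C = 1.0402
F_a = (F_max−F_min)/2 = 618 N; F_m = (F_max+F_min)/2 = 1272 N
τ_a = K_W·8F_aD/(πd³) = 1.1150 × 264.74 = 295.18 MPa
τ_m = K_s·8F_mD/(πd³) = 1.0402 × 544.9 = 566.8 MPa
Goodman: 1/n_f = τ_a/S_se + τ_m/S_su = 295.18/400 + 566.8/941 = 0.73794 + 0.60233 = 1.3403
n_f = 1/1.3403 = 0.7461

0.746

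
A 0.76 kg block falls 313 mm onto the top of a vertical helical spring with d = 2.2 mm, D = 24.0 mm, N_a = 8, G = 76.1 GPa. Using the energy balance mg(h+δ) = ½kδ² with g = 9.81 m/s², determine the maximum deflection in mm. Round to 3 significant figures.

k = Gd⁴/(8D³N_a) = (76.1×10³)(2.2⁴)/(8·24.0³·8) = 2.0149 N/mm
W = mg = 0.76 × 9.81 = 7.4556 N
½kδ² − Wδ − Wh = 0 → δ = (W + √(W² + 2kWh))/k
δ = (7.4556 + √(55.586 + 9404.13))/2.0149 = (7.4556 + 97.261)/2.0149 = 51.97 mm

52.0 mm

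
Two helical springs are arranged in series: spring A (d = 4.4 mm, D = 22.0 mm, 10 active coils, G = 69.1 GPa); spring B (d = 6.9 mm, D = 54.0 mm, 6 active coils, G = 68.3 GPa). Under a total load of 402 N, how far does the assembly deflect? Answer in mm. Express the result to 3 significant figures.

k_A = Gd⁴/(8D³N_a) = (69.1×10³)(4.4⁴)/(8·22.0³·10) = 30.404 N/mm
k_B = Gd⁴/(8D³N_a) = (68.3×10³)(6.9⁴)/(8·54.0³·6) = 20.483 N/mm
Series: 1/k_eq = 1/30.404 + 1/20.483 = 0.081711; k_eq = 12.238 N/mm
δ = F/k_eq = 402/12.238 = 32.848 mm

32.8 mm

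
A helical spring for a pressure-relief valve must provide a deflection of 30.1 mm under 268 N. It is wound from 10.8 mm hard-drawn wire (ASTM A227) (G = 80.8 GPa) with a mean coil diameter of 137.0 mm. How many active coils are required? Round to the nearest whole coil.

Required rate k = F/δ = 268/30.1 = 8.9037 N/mm
N_a = Gd⁴/(8D³k) = (80.8×10³ × 10.8⁴)/(8 × 137.0³ × 8.9037)
    = 1.09928e+09 / 1.83156e+08 = 6.002 → 6 coils

6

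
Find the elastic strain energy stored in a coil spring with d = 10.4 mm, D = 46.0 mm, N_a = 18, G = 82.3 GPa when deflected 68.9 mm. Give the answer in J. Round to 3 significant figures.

163 J

k = Gd⁴/(8D³N_a) = (82.3×10³)(10.4⁴)/(8·46.0³·18) = 68.691 N/mm
U = ½kδ² = 0.5 × 68.691 × 68.9² = 1.6304e+05 N·mm = 163.04 J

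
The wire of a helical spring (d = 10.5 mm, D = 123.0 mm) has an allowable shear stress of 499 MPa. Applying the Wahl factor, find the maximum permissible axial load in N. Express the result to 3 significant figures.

1640 N

C = D/d = 123.0/10.5 = 11.7143
K_W = (4C−1)/(4C−4) + 0.615/C = 45.857/42.857 + 0.0525 = 1.1225
τ_max = K·8FD/(πd³) → F_max = τ_allow·πd³/(8DK)
F_max = 499·π·10.5³/(8·123.0·1.1225) = 1.8148e+06/1104.5 = 1643 N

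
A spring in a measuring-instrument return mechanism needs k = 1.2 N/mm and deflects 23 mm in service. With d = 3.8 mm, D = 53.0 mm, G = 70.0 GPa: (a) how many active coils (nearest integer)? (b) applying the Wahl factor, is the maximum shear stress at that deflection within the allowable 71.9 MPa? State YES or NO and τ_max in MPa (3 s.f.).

(a) 10 coils; (b) NO, τ_max = 76.4 MPa

N_a = Gd⁴/(8D³k) = (70.0×10³)(3.8⁴)/(8·53.0³·1.2) = 10.21 → N_a = 10
Actual rate k = Gd⁴/(8D³·10) = 1.2255 N/mm
Working load F = kδ = 1.2255·23 = 28.187 N
C = 53.0/3.8 = 13.9474; K_W = (4C−1)/(4C−4)+0.615/C = 1.1020
τ_max = K_W·8FD/(πd³) = 1.1020·69.328 = 76.401 MPa
τ_max > 71.9 MPa → exceeds allowable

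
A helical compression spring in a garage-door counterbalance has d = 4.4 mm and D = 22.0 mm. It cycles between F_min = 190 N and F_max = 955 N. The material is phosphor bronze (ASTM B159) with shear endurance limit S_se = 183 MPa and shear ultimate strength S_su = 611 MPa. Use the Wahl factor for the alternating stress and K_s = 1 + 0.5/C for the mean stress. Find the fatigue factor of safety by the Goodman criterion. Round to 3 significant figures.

0.403

C = D/d = 22.0/4.4 = 5.0000; K_W = (4C−1)/(4C−4)+0.615/C = 1.3105; K_s = 1+0.5/C = 1.1000
F_a = (F_max−F_min)/2 = 382.5 N; F_m = (F_max+F_min)/2 = 572.5 N
τ_a = K_W·8F_aD/(πd³) = 1.3105 × 251.56 = 329.67 MPa
τ_m = K_s·8F_mD/(πd³) = 1.1000 × 376.51 = 414.16 MPa
Goodman: 1/n_f = τ_a/S_se + τ_m/S_su = 329.67/183 + 414.16/611 = 1.80145 + 0.67785 = 2.4793
n_f = 1/2.4793 = 0.4033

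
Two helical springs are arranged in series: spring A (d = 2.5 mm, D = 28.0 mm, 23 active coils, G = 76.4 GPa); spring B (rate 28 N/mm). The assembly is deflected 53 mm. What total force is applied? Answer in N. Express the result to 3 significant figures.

k_A = Gd⁴/(8D³N_a) = (76.4×10³)(2.5⁴)/(8·28.0³·23) = 0.73886 N/mm
Series: 1/k_eq = 1/0.73886 + 1/28 = 1.3892; k_eq = 0.71986 N/mm
F = k_eq·δ = 0.71986·53 = 38.153 N

38.2 N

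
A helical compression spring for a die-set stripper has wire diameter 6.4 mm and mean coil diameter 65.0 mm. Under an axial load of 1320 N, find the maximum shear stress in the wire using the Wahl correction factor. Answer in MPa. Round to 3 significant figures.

952 MPa

Spring index C = D/d = 65.0/6.4 = 10.1562
K_W = (4C−1)/(4C−4) + 0.615/C = 39.625/36.625 + 0.0606 = 1.1425
τ₀ = 8FD/(πd³) = 8·1320·65.0/(π·6.4³) = 686400/823.55 = 833.47 MPa
τ_max = K·τ₀ = 1.1425 × 833.47 = 952.2 MPa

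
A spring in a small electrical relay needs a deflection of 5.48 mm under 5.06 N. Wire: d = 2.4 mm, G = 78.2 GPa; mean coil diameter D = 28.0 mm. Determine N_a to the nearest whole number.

16

Required rate k = F/δ = 5.06/5.48 = 0.92336 N/mm
N_a = Gd⁴/(8D³k) = (78.2×10³ × 2.4⁴)/(8 × 28.0³ × 0.92336)
    = 2.59449e+06 / 162156 = 16 → 16 coils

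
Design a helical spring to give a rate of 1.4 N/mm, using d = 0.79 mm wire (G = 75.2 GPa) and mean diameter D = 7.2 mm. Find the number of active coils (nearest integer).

7

N_a = Gd⁴/(8D³k) = (75.2×10³ × 0.79⁴)/(8 × 7.2³ × 1.4)
    = 29290.5 / 4180.38 = 7.007 → 7 coils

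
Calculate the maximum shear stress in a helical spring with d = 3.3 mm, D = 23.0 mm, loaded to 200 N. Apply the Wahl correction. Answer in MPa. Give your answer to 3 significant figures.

396 MPa

Spring index C = D/d = 23.0/3.3 = 6.9697
K_W = (4C−1)/(4C−4) + 0.615/C = 26.879/23.879 + 0.0882 = 1.2139
τ₀ = 8FD/(πd³) = 8·200·23.0/(π·3.3³) = 36800/112.9 = 325.95 MPa
τ_max = K·τ₀ = 1.2139 × 325.95 = 395.67 MPa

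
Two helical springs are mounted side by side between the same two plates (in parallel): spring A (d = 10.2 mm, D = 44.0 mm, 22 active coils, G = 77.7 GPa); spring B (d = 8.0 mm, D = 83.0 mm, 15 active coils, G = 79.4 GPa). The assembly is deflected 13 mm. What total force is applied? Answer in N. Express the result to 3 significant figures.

791 N

k_A = Gd⁴/(8D³N_a) = (77.7×10³)(10.2⁴)/(8·44.0³·22) = 56.098 N/mm
k_B = Gd⁴/(8D³N_a) = (79.4×10³)(8.0⁴)/(8·83.0³·15) = 4.7399 N/mm
Parallel: k_eq = 56.098 + 4.7399 = 60.838 N/mm
F = k_eq·δ = 60.838·13 = 790.9 N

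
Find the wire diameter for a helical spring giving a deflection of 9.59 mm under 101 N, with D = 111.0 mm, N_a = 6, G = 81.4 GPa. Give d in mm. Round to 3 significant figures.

Required rate k = F/δ = 101/9.59 = 10.532 N/mm
d = (8D³N_a·k / G)^(1/4) = (8·111.0³·6·10.532 / (81.4×10³))^0.25
  = (8493.5)^0.25 = 9.6000 mm

9.60 mm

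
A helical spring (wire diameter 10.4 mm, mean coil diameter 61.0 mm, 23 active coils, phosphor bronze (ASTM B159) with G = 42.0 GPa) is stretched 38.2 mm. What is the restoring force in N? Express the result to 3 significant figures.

449 N

k = Gd⁴/(8D³N_a) = (42.0×10³)(10.4⁴)/(8·61.0³·23) = 11.765 N/mm
F = k·δ = 11.765 × 38.2 = 449.41 N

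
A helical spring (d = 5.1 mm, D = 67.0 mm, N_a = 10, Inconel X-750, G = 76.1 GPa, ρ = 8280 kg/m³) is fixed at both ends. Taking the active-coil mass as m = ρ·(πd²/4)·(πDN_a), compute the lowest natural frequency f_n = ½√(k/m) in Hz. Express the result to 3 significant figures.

k = Gd⁴/(8D³N_a) = (76.1×10³)(5.1⁴)/(8·67.0³·10) = 2.1397 N/mm = 2139.7 N/m
Wire length L = πDN_a = π·67.0·10 = 2104.9 mm
m = ρ·(πd²/4)·L = 8280 × 20.428×10⁻⁶ m² × 2.1049 m = 0.35603 kg
f_n = ½√(k/m) = 0.5·√(2139.7/0.35603) = 0.5·√(6009.9) = 38.762 Hz

38.8 Hz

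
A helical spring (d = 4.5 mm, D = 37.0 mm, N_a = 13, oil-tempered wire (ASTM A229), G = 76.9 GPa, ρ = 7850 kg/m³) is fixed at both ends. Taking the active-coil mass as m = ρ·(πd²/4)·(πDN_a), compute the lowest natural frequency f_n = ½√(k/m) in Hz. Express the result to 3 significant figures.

k = Gd⁴/(8D³N_a) = (76.9×10³)(4.5⁴)/(8·37.0³·13) = 5.986 N/mm = 5986 N/m
Wire length L = πDN_a = π·37.0·13 = 1511.1 mm
m = ρ·(πd²/4)·L = 7850 × 15.904×10⁻⁶ m² × 1.5111 m = 0.18866 kg
f_n = ½√(k/m) = 0.5·√(5986/0.18866) = 0.5·√(31729) = 89.063 Hz

89.1 Hz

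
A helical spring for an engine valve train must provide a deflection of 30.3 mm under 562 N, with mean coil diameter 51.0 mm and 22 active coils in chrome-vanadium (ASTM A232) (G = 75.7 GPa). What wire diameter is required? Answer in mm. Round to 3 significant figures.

Required rate k = F/δ = 562/30.3 = 18.548 N/mm
d = (8D³N_a·k / G)^(1/4) = (8·51.0³·22·18.548 / (75.7×10³))^0.25
  = (5720.3)^0.25 = 8.6967 mm

8.70 mm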